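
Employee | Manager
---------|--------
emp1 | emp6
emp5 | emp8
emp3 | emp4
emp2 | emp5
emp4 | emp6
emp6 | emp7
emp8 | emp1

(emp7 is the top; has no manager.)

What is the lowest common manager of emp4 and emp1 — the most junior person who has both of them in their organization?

emp4's chain of managers is emp6, emp7. emp1's chain of managers is emp6, emp7. The first manager that appears in both chains is emp6.

emp6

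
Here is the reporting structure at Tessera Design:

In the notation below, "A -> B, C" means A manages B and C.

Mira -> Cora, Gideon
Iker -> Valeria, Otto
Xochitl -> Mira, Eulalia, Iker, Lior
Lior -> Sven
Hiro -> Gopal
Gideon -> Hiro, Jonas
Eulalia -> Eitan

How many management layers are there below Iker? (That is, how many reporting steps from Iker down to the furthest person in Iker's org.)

The longest chain under Iker runs Iker → Otto, which is 1 level below Iker.

1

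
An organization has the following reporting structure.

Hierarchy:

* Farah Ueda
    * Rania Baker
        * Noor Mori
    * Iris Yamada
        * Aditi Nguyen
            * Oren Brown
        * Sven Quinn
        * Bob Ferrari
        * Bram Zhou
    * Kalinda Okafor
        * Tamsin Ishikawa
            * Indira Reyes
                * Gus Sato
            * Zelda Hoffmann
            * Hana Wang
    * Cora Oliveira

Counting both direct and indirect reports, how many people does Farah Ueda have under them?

Farah Ueda directly manages Rania Baker, Iris Yamada, Kalinda Okafor, Cora Oliveira. Under Rania Baker: Noor Mori (1). Under Iris Yamada: Bram Zhou, Bob Ferrari, Sven Quinn, Aditi Nguyen, Oren Brown (5). Under Kalinda Okafor: Tamsin Ishikawa, Hana Wang, Zelda Hoffmann, Indira Reyes, Gus Sato (5). Cora Oliveira has no reports. So Farah Ueda's organization is 4 direct reports plus everyone under them: 2 + 6 + 6 + 1 = 15.

15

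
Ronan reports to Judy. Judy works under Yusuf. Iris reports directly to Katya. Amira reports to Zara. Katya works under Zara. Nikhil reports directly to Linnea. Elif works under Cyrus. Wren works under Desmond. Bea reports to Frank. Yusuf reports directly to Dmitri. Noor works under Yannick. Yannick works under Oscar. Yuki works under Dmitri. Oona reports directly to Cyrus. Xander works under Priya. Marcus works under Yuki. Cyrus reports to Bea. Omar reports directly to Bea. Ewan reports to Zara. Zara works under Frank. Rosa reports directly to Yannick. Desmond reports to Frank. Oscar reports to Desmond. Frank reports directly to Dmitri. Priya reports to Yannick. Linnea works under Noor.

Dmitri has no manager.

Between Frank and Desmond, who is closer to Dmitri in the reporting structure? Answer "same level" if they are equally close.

Frank is 1 level below Dmitri; Desmond is 2. Frank is higher.

Frank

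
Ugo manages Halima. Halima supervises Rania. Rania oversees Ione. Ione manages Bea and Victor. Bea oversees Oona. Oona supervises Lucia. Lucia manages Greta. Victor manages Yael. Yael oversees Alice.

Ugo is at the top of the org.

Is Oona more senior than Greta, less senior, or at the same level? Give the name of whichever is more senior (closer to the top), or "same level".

Oona is 5 levels below Ugo; Greta is 7. Oona is higher.

Oona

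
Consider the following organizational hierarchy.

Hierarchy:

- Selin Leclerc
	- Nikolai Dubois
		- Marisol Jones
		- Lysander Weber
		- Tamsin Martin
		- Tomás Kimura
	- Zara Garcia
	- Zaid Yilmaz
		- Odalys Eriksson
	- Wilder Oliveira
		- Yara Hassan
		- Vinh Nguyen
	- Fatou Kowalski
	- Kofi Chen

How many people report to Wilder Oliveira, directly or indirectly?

Wilder Oliveira directly manages Yara Hassan, Vinh Nguyen. Yara Hassan has no reports. Vinh Nguyen has no reports. So Wilder Oliveira's organization is 2 direct reports plus everyone under them: 1 + 1 = 2.

2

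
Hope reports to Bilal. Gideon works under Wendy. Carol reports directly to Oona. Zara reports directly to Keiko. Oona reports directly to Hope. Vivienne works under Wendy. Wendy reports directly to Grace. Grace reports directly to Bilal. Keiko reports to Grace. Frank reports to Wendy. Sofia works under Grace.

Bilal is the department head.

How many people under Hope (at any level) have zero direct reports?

1

The only person in Hope's organization with no one reporting to them is Carol. That is 1.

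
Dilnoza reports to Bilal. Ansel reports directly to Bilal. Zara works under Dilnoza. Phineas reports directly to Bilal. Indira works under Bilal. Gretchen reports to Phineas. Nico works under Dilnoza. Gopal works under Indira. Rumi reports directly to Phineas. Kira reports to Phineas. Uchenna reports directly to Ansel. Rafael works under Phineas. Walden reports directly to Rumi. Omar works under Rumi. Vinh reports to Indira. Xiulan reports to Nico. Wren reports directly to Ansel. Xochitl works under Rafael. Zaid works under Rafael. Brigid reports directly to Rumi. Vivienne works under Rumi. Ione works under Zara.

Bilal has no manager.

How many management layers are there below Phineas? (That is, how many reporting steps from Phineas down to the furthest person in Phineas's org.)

The longest chain under Phineas runs Phineas → Rafael → Zaid, which is 2 levels below Phineas.

2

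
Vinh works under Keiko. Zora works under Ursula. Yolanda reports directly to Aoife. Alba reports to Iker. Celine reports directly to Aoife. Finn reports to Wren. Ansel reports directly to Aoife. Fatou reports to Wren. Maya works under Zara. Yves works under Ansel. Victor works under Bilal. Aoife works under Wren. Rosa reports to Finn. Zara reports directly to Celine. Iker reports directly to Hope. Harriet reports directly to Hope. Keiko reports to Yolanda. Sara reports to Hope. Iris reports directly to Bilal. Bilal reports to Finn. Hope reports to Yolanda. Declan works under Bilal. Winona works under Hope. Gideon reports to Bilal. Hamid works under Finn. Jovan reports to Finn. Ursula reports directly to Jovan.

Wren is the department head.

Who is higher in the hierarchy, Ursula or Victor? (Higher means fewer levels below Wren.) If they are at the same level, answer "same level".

same level

Both Ursula and Victor are 3 levels below Wren.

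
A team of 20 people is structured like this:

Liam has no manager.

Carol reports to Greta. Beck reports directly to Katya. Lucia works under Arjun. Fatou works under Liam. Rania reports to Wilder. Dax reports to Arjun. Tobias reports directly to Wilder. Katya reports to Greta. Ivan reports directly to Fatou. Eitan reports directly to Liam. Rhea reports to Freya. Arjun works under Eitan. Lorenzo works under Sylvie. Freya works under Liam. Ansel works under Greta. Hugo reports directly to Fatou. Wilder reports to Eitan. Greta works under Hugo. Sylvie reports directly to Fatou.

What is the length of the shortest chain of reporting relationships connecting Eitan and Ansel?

5

Eitan is 1 level below Liam, and Ansel is 4 levels below Liam (their lowest common manager). The shortest path runs up from Eitan to Liam and back down to Ansel: 1 + 4 = 5 links.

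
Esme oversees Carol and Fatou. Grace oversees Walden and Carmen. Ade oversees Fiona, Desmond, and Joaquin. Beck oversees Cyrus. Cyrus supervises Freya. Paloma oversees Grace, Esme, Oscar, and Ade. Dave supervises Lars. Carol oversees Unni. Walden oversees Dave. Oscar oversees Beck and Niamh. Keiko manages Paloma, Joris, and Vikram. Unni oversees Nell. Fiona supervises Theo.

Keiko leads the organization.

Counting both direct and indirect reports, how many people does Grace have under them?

Grace directly manages Walden, Carmen. Under Walden: Dave, Lars (2). Carmen has no reports. So Grace's organization is 2 direct reports plus everyone under them: 3 + 1 = 4.

4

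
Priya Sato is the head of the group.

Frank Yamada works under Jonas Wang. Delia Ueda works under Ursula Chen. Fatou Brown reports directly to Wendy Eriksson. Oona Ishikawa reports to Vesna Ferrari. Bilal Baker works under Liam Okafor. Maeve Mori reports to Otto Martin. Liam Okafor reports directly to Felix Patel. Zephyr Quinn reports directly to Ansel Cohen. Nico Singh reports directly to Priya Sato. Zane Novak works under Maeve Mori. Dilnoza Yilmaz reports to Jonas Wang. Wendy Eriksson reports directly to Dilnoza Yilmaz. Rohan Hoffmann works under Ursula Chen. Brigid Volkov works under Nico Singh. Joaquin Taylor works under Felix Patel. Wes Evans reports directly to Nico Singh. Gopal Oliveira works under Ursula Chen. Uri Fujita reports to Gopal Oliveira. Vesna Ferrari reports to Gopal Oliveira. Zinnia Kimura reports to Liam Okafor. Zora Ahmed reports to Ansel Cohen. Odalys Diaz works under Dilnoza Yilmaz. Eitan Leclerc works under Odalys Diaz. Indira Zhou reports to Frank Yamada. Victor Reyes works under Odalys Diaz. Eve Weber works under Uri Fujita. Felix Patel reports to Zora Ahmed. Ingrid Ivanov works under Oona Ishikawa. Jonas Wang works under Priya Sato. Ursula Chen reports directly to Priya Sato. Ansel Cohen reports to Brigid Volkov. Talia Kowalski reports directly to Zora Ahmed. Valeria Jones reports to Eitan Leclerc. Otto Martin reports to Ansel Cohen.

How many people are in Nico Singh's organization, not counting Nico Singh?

14

Nico Singh directly manages Brigid Volkov, Wes Evans. Under Brigid Volkov: Ansel Cohen, Zora Ahmed, Felix Patel, Joaquin Taylor, Liam Okafor, Zinnia Kimura, Bilal Baker, Talia Kowalski, Otto Martin, Maeve Mori, Zane Novak, Zephyr Quinn (12). Wes Evans has no reports. So Nico Singh's organization is 2 direct reports plus everyone under them: 13 + 1 = 14.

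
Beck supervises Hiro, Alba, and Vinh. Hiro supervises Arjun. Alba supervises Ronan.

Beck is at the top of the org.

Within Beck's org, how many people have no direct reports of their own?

3

The people in Beck's organization with no one reporting to them are Vinh, Ronan, Arjun. That is 3.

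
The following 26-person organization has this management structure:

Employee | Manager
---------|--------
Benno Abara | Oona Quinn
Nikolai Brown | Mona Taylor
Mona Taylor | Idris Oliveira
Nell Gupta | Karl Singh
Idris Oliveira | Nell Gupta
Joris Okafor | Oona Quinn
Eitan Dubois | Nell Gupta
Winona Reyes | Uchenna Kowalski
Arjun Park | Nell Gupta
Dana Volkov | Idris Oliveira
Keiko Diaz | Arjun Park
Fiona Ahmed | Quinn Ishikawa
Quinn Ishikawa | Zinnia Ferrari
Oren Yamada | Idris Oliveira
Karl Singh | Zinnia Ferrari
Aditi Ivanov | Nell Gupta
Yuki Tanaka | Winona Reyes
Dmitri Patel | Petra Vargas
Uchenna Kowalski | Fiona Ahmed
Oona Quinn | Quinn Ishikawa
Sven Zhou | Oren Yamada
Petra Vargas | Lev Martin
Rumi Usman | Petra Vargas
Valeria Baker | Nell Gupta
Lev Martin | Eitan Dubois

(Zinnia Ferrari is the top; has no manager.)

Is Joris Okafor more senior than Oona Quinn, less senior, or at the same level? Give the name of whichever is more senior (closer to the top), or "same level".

Joris Okafor is 3 levels below Zinnia Ferrari; Oona Quinn is 2. Oona Quinn is higher.

Oona Quinn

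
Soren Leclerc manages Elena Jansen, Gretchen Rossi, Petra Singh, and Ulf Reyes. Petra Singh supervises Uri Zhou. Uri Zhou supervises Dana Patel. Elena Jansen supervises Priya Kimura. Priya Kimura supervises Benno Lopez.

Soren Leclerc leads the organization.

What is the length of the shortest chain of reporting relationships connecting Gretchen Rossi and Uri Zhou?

Gretchen Rossi is 1 level below Soren Leclerc, and Uri Zhou is 2 levels below Soren Leclerc (their lowest common manager). The shortest path runs up from Gretchen Rossi to Soren Leclerc and back down to Uri Zhou: 1 + 2 = 3 links.

3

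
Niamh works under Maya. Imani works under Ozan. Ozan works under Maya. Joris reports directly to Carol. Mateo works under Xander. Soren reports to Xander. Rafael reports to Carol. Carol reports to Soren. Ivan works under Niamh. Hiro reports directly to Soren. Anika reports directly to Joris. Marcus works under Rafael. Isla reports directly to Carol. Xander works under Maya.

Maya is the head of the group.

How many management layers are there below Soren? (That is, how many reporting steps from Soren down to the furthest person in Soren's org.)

The longest chain under Soren runs Soren → Carol → Joris → Anika, which is 3 levels below Soren.

3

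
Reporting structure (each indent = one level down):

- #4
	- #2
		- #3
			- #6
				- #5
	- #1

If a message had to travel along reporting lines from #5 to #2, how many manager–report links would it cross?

#5 is in #2's organization: the chain from #5 up to #2 is #5 → #6 → #3 → #2, which is 3 links.

3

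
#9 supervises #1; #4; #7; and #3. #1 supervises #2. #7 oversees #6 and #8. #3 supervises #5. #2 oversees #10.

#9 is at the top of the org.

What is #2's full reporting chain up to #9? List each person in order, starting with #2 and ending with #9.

#2 reports to #1. #1 reports to #9. #9 is at the top.

#2 -> #1 -> #9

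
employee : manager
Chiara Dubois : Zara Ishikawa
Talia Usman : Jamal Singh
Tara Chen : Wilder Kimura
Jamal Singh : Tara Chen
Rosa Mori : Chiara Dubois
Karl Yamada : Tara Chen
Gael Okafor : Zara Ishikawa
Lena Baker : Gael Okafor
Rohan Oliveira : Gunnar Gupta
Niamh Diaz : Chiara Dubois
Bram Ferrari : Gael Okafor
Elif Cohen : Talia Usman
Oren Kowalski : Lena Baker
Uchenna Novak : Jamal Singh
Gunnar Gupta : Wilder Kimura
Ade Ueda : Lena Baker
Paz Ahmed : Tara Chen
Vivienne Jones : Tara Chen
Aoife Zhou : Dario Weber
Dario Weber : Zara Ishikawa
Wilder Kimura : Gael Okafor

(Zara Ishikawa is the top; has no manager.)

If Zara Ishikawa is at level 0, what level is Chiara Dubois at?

1

Chain from Chiara Dubois up to Zara Ishikawa: Chiara Dubois → Zara Ishikawa. That is 1 step up, so Chiara Dubois is 1 level below Zara Ishikawa.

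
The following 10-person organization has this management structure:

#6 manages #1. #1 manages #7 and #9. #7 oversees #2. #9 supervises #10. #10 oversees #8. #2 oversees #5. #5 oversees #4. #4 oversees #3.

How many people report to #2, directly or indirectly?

#2 directly manages #5. Under #5: #4, #3 (2). That's 3 in total.

3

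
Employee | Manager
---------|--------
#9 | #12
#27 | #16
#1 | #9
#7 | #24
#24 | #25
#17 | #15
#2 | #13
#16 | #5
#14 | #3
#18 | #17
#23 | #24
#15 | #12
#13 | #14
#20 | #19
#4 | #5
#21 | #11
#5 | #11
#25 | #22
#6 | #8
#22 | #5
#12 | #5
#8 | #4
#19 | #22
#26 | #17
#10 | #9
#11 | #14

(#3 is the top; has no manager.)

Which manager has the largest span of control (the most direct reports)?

#5

Direct-report counts: #3 has 1; #14 has 2; #13 has 1; #11 has 2; #5 has 4; #4 has 1; #8 has 1; #16 has 1; #12 has 2; #15 has 1; #17 has 2; #9 has 2; #22 has 2; #19 has 1; #25 has 1; #24 has 2. The largest is 4, held by #5.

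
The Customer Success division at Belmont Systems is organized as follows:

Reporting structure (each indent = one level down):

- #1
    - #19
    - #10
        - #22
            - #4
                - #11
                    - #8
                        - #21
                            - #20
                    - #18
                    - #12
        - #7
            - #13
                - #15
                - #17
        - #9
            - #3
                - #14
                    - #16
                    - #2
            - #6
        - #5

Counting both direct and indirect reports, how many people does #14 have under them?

#14 directly manages #16, #2. #16 has no reports. #2 has no reports. So #14's organization is 2 direct reports plus everyone under them: 1 + 1 = 2.

2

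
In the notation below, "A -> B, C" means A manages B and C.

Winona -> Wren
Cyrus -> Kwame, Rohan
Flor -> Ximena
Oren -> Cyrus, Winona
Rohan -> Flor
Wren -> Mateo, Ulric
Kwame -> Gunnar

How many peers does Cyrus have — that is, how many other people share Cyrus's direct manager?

1

Cyrus reports to Oren. Oren's other direct reports are Winona — 1 peer.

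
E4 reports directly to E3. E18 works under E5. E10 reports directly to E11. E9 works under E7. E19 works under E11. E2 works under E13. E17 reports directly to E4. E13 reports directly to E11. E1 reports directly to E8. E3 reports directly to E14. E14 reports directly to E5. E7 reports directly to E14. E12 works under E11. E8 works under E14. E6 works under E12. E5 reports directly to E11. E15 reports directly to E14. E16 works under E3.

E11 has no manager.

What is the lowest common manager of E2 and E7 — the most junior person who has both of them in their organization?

E2's chain of managers is E13, E11. E7's chain of managers is E14, E5, E11. The first manager that appears in both chains is E11.

E11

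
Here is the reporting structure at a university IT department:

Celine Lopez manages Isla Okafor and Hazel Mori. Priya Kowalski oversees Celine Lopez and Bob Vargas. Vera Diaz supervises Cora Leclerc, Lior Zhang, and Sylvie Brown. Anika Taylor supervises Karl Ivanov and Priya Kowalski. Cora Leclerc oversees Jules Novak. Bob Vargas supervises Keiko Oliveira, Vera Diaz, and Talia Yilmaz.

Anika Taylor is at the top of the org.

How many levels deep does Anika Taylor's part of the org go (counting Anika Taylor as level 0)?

5

The longest chain under Anika Taylor runs Anika Taylor → Priya Kowalski → Bob Vargas → Vera Diaz → Cora Leclerc → Jules Novak, which is 5 levels below Anika Taylor.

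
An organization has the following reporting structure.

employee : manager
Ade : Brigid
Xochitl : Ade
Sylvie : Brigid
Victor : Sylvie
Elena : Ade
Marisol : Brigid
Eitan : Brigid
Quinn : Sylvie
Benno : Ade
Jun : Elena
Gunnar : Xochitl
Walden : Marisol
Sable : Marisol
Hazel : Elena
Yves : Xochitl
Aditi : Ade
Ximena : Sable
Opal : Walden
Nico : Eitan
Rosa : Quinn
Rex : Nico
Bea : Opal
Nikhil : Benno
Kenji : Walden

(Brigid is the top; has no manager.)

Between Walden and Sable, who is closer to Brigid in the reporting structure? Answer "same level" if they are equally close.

same level

Both Walden and Sable are 2 levels below Brigid.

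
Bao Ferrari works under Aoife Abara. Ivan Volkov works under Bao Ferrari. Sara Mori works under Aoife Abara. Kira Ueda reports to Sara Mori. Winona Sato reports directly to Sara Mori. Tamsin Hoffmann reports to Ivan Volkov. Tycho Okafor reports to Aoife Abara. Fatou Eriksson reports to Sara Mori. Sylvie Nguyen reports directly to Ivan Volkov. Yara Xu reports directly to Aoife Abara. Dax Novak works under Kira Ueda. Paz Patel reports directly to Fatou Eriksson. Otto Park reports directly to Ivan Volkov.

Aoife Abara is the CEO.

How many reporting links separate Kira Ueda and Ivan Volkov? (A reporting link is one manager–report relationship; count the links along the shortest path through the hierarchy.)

4

Kira Ueda is 2 levels below Aoife Abara, and Ivan Volkov is 2 levels below Aoife Abara (their lowest common manager). The shortest path runs up from Kira Ueda to Aoife Abara and back down to Ivan Volkov: 2 + 2 = 4 links.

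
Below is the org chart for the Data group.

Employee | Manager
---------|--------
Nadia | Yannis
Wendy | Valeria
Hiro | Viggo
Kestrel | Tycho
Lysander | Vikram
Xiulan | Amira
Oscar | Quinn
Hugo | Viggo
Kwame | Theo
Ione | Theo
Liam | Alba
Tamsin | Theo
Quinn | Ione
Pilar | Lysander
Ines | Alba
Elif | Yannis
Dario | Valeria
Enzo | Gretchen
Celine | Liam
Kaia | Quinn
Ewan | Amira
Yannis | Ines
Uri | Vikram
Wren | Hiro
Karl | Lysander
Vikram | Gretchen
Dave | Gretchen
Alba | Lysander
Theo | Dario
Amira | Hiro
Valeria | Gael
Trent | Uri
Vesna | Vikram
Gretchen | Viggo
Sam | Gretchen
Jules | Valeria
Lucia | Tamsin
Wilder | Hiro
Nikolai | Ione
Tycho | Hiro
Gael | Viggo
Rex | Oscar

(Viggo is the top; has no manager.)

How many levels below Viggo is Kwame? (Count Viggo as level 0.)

5

Chain from Kwame up to Viggo: Kwame → Theo → Dario → Valeria → Gael → Viggo. That is 5 steps up, so Kwame is 5 levels below Viggo.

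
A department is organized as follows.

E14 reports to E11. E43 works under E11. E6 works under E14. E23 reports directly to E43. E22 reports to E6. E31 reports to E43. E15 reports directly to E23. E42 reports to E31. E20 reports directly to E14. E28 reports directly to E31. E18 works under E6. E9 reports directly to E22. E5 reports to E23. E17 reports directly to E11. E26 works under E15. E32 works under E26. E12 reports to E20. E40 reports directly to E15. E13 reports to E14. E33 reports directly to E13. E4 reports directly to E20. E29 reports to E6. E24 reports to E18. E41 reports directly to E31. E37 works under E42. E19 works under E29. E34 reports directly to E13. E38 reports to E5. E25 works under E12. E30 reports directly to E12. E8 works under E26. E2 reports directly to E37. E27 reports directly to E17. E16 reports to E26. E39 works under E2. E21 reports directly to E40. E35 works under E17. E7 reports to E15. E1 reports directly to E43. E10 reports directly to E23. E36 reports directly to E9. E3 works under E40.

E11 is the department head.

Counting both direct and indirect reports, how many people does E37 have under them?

2

E37 directly manages E2. Under E2: E39 (1). That's 2 in total.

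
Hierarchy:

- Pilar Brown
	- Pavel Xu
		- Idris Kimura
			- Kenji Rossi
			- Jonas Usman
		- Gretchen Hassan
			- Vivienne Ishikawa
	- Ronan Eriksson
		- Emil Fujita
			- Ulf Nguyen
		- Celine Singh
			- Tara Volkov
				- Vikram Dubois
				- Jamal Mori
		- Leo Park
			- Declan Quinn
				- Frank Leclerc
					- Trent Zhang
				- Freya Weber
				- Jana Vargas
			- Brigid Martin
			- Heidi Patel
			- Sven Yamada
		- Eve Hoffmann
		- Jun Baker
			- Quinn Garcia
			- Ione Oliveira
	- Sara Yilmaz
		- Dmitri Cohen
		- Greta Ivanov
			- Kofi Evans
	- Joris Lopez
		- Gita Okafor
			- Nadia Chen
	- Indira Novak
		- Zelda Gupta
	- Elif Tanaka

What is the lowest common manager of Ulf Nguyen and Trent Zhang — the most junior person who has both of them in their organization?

Ulf Nguyen's chain of managers is Emil Fujita, Ronan Eriksson, Pilar Brown. Trent Zhang's chain of managers is Frank Leclerc, Declan Quinn, Leo Park, Ronan Eriksson, Pilar Brown. The first manager that appears in both chains is Ronan Eriksson.

Ronan Eriksson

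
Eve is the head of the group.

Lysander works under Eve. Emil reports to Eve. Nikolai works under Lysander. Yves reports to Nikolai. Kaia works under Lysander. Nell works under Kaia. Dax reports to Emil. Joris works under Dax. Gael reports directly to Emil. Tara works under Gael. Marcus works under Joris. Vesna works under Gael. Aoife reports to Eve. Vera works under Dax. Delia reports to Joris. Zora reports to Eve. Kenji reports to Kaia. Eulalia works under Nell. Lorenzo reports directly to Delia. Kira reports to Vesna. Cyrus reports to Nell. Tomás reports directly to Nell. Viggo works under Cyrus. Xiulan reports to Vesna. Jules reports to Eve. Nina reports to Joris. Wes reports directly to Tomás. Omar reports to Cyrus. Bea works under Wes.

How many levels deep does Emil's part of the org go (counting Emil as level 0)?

The longest chain under Emil runs Emil → Dax → Joris → Delia → Lorenzo, which is 4 levels below Emil.

4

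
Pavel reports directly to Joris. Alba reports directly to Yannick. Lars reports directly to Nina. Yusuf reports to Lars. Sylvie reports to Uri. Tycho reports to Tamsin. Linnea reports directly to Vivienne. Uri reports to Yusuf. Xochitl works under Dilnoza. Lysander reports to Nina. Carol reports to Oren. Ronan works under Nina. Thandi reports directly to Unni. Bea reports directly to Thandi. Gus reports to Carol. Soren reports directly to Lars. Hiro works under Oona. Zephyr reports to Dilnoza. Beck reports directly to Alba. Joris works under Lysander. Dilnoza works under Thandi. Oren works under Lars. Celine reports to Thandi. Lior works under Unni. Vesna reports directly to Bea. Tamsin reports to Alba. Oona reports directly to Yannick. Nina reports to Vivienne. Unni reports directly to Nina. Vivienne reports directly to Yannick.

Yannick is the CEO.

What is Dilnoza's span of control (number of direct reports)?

Dilnoza directly manages Zephyr, Xochitl. That is 2 direct reports.

2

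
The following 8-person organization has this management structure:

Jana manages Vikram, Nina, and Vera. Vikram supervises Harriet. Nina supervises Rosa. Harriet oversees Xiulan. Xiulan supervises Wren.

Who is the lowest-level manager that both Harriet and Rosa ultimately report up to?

Jana

Harriet's chain of managers is Vikram, Jana. Rosa's chain of managers is Nina, Jana. The first manager that appears in both chains is Jana.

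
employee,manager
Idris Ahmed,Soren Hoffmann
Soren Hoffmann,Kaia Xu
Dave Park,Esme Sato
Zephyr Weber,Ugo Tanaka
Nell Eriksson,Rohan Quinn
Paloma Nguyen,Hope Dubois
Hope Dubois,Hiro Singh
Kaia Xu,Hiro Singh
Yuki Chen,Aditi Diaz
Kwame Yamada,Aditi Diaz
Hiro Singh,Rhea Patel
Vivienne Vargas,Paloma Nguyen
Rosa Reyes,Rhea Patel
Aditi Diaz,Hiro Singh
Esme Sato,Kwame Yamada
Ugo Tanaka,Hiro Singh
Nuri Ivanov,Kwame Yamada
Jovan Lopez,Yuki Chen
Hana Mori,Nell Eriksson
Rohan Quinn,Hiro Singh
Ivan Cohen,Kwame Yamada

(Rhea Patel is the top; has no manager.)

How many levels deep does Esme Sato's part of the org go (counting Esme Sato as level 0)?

The longest chain under Esme Sato runs Esme Sato → Dave Park, which is 1 level below Esme Sato.

1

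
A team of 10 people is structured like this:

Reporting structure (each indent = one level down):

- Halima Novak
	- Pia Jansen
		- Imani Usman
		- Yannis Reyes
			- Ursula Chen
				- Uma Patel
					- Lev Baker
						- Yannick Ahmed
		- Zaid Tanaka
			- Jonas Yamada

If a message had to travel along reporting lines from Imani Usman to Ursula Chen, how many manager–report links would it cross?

3

Imani Usman is 1 level below Pia Jansen, and Ursula Chen is 2 levels below Pia Jansen (their lowest common manager). The shortest path runs up from Imani Usman to Pia Jansen and back down to Ursula Chen: 1 + 2 = 3 links.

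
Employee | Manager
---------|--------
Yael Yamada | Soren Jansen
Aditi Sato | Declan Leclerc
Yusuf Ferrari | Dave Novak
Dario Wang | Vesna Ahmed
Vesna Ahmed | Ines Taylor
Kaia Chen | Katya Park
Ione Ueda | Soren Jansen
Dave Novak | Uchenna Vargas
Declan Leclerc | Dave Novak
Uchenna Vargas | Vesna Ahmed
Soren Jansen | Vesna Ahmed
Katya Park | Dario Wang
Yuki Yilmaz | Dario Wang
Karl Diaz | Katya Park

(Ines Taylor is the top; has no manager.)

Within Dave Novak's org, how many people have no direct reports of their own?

2

The people in Dave Novak's organization with no one reporting to them are Yusuf Ferrari, Aditi Sato. That is 2.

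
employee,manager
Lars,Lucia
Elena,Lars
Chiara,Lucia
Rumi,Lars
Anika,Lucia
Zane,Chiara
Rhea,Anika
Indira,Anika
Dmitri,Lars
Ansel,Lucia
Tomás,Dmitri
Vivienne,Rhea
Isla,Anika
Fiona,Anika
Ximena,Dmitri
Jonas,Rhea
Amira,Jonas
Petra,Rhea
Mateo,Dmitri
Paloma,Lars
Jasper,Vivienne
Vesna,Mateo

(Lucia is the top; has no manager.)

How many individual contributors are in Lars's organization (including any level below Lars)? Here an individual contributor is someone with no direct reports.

6

The people in Lars's organization with no one reporting to them are Paloma, Vesna, Ximena, Tomás, Rumi, Elena. That is 6.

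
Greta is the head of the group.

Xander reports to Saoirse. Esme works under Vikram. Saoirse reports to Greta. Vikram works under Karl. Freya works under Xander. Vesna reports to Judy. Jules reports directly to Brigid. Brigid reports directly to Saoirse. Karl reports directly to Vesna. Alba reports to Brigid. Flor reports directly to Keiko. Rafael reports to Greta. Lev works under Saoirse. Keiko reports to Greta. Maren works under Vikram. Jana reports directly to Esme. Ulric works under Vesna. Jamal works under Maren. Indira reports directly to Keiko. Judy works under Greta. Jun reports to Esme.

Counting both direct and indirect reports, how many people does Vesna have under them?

Vesna directly manages Ulric, Karl. Ulric has no reports. Under Karl: Vikram, Esme, Jana, Jun, Maren, Jamal (6). So Vesna's organization is 2 direct reports plus everyone under them: 1 + 7 = 8.

8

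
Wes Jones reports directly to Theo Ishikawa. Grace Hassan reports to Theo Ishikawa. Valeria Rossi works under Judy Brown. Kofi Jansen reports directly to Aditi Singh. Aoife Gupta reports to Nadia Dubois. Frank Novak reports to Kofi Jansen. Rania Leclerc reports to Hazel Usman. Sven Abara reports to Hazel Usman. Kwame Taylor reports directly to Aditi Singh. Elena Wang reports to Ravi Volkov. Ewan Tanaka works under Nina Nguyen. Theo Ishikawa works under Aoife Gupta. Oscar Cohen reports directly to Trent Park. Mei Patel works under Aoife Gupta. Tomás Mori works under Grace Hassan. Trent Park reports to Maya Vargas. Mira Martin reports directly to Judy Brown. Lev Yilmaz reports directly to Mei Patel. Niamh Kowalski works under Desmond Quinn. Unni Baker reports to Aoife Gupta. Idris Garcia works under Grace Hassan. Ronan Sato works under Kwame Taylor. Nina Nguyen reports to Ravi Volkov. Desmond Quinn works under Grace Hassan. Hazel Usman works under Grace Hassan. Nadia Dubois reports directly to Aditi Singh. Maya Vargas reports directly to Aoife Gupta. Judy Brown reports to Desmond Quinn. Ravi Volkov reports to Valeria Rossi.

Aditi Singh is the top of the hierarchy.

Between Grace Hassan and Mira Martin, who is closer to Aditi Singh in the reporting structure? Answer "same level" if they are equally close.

Grace Hassan

Grace Hassan is 4 levels below Aditi Singh; Mira Martin is 7. Grace Hassan is higher.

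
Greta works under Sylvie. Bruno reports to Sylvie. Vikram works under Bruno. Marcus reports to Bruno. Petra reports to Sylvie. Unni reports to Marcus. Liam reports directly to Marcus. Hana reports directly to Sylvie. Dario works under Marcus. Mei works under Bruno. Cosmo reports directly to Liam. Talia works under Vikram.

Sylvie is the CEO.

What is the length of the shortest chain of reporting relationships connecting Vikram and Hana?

Vikram is 2 levels below Sylvie, and Hana is 1 level below Sylvie (their lowest common manager). The shortest path runs up from Vikram to Sylvie and back down to Hana: 2 + 1 = 3 links.

3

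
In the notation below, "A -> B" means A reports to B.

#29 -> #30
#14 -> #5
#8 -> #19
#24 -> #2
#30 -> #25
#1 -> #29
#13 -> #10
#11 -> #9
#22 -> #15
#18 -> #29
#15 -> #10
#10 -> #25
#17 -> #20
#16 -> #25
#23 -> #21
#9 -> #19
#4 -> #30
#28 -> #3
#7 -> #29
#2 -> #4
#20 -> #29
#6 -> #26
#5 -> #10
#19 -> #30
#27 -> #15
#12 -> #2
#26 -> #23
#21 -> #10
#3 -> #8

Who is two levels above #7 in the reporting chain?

#7 reports to #29, and #29 reports to #30. So #7's skip-level manager is #30.

#30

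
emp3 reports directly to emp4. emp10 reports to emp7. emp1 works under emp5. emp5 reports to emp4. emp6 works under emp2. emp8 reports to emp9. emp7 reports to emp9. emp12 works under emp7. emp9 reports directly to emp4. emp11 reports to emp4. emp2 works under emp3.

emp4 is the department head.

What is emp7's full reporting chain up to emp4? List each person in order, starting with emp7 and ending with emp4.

emp7 -> emp9 -> emp4

emp7 reports to emp9. emp9 reports to emp4. emp4 is at the top.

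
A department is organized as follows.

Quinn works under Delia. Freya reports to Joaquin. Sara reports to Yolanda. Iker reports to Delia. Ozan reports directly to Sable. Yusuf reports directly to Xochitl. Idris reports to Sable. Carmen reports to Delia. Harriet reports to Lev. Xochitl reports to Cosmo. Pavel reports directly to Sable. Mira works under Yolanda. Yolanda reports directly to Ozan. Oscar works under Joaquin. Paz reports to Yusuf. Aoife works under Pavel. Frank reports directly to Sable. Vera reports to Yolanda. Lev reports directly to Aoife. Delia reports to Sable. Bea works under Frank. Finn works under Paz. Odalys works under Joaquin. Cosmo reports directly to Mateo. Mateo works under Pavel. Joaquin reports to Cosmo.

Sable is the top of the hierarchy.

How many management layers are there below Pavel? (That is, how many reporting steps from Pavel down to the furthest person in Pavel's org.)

6

The longest chain under Pavel runs Pavel → Mateo → Cosmo → Xochitl → Yusuf → Paz → Finn, which is 6 levels below Pavel.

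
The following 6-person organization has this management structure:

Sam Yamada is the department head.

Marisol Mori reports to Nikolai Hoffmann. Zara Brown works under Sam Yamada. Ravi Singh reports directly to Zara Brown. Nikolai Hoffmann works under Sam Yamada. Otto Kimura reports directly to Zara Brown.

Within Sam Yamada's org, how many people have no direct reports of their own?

The people in Sam Yamada's organization with no one reporting to them are Marisol Mori, Otto Kimura, Ravi Singh. That is 3.

3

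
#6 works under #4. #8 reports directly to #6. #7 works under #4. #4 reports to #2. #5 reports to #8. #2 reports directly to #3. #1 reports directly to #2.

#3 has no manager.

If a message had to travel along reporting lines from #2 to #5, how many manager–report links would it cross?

#5 is in #2's organization: the chain from #5 up to #2 is #5 → #8 → #6 → #4 → #2, which is 4 links.

4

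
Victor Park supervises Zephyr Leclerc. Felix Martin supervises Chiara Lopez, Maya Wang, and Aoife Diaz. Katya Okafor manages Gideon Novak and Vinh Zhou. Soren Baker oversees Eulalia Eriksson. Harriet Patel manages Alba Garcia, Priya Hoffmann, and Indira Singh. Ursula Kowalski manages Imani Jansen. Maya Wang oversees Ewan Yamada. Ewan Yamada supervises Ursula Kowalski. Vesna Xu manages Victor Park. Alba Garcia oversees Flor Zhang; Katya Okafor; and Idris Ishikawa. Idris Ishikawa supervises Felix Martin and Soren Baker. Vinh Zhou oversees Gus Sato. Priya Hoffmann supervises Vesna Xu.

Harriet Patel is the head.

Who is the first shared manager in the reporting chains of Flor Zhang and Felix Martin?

Flor Zhang's chain of managers is Alba Garcia, Harriet Patel. Felix Martin's chain of managers is Idris Ishikawa, Alba Garcia, Harriet Patel. The first manager that appears in both chains is Alba Garcia.

Alba Garcia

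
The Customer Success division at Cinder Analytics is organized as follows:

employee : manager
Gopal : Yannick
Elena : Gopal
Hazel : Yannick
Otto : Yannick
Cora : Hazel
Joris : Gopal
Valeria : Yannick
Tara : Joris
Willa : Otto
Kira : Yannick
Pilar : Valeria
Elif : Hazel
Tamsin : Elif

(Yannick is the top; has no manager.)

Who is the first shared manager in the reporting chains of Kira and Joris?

Kira's chain of managers is Yannick. Joris's chain of managers is Gopal, Yannick. The first manager that appears in both chains is Yannick.

Yannick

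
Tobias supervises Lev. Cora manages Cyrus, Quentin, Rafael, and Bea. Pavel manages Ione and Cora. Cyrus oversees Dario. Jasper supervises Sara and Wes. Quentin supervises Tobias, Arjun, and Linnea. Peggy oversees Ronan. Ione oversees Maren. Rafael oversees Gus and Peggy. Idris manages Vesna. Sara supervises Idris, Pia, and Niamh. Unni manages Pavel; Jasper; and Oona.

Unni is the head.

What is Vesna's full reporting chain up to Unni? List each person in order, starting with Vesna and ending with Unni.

Vesna reports to Idris. Idris reports to Sara. Sara reports to Jasper. Jasper reports to Unni. Unni is at the top.

Vesna -> Idris -> Sara -> Jasper -> Unni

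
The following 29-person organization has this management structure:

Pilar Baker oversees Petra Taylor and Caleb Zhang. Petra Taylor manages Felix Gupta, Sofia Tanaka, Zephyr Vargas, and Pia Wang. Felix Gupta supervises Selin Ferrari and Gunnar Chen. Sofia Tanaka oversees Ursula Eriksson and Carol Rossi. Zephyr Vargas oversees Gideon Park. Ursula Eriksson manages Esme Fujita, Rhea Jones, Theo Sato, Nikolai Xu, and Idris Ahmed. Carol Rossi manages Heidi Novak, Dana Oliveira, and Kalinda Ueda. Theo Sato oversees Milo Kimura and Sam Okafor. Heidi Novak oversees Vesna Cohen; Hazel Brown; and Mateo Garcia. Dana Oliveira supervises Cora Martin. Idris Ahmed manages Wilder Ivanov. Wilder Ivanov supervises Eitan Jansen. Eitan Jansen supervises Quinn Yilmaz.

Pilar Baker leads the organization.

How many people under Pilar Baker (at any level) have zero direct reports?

The people in Pilar Baker's organization with no one reporting to them are Caleb Zhang, Pia Wang, Gideon Park, Kalinda Ueda, Cora Martin, Mateo Garcia, Hazel Brown, Vesna Cohen, Nikolai Xu, Esme Fujita, Quinn Yilmaz, Rhea Jones, Milo Kimura, Sam Okafor, Gunnar Chen, Selin Ferrari. That is 16.

16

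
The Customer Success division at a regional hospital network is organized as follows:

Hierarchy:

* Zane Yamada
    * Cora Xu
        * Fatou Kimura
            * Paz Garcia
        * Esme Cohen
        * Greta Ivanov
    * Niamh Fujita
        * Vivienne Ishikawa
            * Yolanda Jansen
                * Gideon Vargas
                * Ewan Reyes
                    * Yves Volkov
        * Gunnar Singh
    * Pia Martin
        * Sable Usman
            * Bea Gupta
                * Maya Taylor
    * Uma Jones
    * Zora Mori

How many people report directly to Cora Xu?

Cora Xu directly manages Fatou Kimura, Esme Cohen, Greta Ivanov. That is 3 direct reports.

3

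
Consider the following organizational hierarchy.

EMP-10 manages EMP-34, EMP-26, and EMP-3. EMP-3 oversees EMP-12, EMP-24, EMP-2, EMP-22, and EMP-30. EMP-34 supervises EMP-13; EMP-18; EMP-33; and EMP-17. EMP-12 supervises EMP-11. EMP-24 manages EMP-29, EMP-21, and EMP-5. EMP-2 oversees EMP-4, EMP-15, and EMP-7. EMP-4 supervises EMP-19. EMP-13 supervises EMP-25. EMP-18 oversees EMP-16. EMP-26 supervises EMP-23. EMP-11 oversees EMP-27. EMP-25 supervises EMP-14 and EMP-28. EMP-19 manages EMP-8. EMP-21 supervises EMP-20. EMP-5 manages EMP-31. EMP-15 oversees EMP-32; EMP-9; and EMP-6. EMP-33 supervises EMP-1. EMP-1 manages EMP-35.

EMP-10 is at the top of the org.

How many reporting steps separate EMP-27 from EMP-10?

Chain from EMP-27 up to EMP-10: EMP-27 → EMP-11 → EMP-12 → EMP-3 → EMP-10. That is 4 steps up, so EMP-27 is 4 levels below EMP-10.

4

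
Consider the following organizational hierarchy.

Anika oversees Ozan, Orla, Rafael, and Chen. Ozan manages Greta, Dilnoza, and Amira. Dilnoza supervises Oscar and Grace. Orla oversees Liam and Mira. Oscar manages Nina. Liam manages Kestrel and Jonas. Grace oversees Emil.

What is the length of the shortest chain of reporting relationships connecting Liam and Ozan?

3

Liam is 2 levels below Anika, and Ozan is 1 level below Anika (their lowest common manager). The shortest path runs up from Liam to Anika and back down to Ozan: 2 + 1 = 3 links.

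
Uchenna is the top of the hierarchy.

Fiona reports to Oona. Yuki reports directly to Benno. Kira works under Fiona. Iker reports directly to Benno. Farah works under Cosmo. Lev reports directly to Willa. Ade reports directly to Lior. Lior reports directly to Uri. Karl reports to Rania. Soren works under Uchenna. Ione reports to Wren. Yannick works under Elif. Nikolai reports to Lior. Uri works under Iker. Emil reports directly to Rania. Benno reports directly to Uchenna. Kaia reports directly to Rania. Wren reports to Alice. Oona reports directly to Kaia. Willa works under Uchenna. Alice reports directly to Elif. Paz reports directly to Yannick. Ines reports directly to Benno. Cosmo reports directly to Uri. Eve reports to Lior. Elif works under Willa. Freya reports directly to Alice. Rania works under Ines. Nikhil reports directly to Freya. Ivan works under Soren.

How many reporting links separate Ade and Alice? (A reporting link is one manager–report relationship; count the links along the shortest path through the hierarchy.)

Ade is 5 levels below Uchenna, and Alice is 3 levels below Uchenna (their lowest common manager). The shortest path runs up from Ade to Uchenna and back down to Alice: 5 + 3 = 8 links.

8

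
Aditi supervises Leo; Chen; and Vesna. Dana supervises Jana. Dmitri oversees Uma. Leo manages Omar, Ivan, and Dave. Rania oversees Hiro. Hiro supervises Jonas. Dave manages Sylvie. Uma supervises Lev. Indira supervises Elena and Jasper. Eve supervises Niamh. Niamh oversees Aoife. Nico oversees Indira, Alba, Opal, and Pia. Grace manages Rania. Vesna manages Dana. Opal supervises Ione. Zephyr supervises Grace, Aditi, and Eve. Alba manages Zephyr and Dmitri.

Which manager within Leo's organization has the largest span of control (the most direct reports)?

Leo

Direct-report counts within Leo's organization: Leo has 3; Dave has 1. The largest is 3, held by Leo.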